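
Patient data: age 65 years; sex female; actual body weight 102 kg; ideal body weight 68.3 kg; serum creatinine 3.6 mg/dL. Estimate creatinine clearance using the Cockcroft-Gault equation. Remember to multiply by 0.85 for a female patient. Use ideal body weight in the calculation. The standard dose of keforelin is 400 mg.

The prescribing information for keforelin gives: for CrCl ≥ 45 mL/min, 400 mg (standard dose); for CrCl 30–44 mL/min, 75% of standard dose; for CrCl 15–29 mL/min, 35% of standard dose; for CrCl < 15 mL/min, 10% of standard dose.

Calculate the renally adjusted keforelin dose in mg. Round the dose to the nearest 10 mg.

CrCl = (140 − 65) × 68.3 / (72 × 3.6) × 0.85 = 5122.5 / 259.20 × 0.85 ≈ 16.8 mL/min
CrCl ≈ 17 mL/min → bracket 15–29 mL/min.
35% of 400 mg = 140 mg

140 mg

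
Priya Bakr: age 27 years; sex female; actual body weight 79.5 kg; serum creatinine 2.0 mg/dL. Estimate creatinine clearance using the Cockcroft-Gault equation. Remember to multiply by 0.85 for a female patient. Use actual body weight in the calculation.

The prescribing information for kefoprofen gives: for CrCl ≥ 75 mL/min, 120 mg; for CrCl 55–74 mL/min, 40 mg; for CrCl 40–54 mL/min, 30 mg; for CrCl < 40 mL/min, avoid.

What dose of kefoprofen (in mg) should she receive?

CrCl = (140 − 27) × 79.5 / (72 × 2) × 0.85 = 8983.5 / 144.00 × 0.85 ≈ 53.0 mL/min
CrCl ≈ 53 mL/min → bracket 40–54 mL/min.
Dose for this bracket: 30 mg.

30 mg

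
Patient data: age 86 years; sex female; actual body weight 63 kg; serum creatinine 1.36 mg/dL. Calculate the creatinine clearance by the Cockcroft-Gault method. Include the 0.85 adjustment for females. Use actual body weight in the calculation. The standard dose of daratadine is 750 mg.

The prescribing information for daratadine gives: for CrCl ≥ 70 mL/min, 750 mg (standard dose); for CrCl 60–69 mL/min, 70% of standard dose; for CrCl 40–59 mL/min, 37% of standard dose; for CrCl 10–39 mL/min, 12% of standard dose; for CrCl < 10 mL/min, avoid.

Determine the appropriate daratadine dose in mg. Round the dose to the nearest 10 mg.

90 mg

CrCl = (140 − 86) × 63 / (72 × 1.36) × 0.85 = 3402.0 / 97.92 × 0.85 ≈ 29.5 mL/min
CrCl ≈ 30 mL/min → bracket 10–39 mL/min.
12% of 750 mg = 90 mg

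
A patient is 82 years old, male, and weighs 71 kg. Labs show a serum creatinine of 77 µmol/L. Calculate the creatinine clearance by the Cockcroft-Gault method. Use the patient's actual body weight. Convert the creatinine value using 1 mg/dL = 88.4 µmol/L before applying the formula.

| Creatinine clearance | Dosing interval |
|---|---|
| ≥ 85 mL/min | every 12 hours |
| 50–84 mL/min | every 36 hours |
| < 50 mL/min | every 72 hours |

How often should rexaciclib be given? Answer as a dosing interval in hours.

SCr = 77 / 88.4 = 0.871 mg/dL
CrCl = (140 − 82) × 71 / (72 × 0.871) = 4118.0 / 62.71 ≈ 65.7 mL/min
CrCl ≈ 66 mL/min → bracket 50–84 mL/min → every 36 hours.

every 36 hours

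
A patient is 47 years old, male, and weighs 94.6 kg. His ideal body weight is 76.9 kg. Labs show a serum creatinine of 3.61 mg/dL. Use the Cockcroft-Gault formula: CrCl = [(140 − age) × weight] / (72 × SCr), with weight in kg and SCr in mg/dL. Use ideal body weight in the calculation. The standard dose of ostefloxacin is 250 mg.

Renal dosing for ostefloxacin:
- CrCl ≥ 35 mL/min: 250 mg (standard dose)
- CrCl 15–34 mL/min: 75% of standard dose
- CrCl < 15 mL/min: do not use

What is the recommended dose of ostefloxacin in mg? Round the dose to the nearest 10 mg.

CrCl = (140 − 47) × 76.9 / (72 × 3.61) = 7151.7 / 259.92 ≈ 27.5 mL/min
CrCl ≈ 28 mL/min → bracket 15–34 mL/min.
75% of 250 mg = 187.5 mg → 190 mg

190 mg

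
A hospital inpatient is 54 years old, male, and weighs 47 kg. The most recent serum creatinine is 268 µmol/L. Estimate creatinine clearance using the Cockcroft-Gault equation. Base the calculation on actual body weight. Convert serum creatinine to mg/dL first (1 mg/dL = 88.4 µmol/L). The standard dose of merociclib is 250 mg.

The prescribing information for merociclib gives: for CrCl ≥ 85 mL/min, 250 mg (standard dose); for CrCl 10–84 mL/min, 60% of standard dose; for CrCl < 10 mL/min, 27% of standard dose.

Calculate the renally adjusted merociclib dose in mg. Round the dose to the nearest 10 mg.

150 mg

SCr = 268 / 88.4 = 3.032 mg/dL
CrCl = (140 − 54) × 47 / (72 × 3.032) = 4042.0 / 218.30 ≈ 18.5 mL/min
CrCl ≈ 19 mL/min → bracket 10–84 mL/min.
60% of 250 mg = 150 mg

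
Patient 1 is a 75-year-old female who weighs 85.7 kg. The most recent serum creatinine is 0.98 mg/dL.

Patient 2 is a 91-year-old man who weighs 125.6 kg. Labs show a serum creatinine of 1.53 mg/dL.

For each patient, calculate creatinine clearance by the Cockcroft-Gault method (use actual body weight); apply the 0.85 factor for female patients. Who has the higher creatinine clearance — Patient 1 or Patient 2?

Patient 1: CrCl = (140 − 75) × 85.7 / (72 × 0.98) × 0.85 = 5570.5 / 70.56 × 0.85 ≈ 67.1 mL/min
Patient 2: CrCl = (140 − 91) × 125.6 / (72 × 1.53) = 6154.4 / 110.16 ≈ 55.9 mL/min
67.1 vs 55.9 mL/min → Patient 1 is higher.

Patient 1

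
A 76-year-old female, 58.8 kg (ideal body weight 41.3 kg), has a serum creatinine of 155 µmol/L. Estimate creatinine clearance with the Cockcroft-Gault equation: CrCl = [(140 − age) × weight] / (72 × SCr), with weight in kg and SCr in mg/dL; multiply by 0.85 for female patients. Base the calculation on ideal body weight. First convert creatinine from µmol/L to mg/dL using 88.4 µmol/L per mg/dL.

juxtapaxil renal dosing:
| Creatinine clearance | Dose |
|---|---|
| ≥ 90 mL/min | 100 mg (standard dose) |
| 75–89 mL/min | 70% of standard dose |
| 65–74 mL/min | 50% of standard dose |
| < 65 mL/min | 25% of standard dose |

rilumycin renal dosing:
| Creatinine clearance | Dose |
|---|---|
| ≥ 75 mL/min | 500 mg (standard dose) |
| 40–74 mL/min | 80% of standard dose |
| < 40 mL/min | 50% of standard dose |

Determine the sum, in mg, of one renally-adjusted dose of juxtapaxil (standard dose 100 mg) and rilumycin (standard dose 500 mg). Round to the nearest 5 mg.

SCr = 155 / 88.4 = 1.753 mg/dL
CrCl = (140 − 76) × 41.3 / (72 × 1.753) × 0.85 = 2643.2 / 126.22 × 0.85 ≈ 17.8 mL/min
CrCl ≈ 18 mL/min.
juxtapaxil: < 65 mL/min → 25% of 100 mg = 25 mg.
rilumycin: < 40 mL/min → 50% of 500 mg = 250 mg.
Total = 25 + 250 = 275 mg.

275 mg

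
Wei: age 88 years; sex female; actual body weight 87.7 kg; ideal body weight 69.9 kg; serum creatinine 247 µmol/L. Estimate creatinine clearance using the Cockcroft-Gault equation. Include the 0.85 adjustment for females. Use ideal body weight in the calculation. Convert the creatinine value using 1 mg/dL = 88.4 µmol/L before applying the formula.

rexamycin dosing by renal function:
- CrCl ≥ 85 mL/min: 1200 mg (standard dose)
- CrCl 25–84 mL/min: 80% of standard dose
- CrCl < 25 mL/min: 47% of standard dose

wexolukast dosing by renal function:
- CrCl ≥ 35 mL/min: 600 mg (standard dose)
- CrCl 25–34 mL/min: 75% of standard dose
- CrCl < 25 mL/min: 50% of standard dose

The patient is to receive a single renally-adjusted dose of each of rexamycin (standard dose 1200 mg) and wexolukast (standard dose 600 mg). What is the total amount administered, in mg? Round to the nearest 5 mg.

865 mg

SCr = 247 / 88.4 = 2.794 mg/dL
CrCl = (140 − 88) × 69.9 / (72 × 2.794) × 0.85 = 3634.8 / 201.17 × 0.85 ≈ 15.4 mL/min
CrCl ≈ 15 mL/min.
rexamycin: < 25 mL/min → 47% of 1200 mg = 564 mg.
wexolukast: < 25 mL/min → 50% of 600 mg = 300 mg.
Total = 564 + 300 = 864 mg.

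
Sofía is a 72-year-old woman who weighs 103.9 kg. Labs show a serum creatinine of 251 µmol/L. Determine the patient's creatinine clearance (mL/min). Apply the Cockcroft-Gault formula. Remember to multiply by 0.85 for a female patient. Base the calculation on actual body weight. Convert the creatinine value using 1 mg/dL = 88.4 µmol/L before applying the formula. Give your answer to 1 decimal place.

SCr = 251 / 88.4 = 2.839 mg/dL
CrCl = (140 − 72) × 103.9 / (72 × 2.839) × 0.85 = 7065.2 / 204.41 × 0.85 ≈ 29.4 mL/min

29.4 mL/min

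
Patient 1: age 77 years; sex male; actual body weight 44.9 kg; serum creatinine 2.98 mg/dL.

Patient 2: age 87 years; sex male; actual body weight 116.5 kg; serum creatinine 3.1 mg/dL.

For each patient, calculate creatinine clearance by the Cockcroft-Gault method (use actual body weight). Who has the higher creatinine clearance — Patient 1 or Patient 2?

Patient 2

Patient 1: CrCl = (140 − 77) × 44.9 / (72 × 2.98) = 2828.7 / 214.56 ≈ 13.2 mL/min
Patient 2: CrCl = (140 − 87) × 116.5 / (72 × 3.1) = 6174.5 / 223.20 ≈ 27.7 mL/min
13.2 vs 27.7 mL/min → Patient 2 is higher.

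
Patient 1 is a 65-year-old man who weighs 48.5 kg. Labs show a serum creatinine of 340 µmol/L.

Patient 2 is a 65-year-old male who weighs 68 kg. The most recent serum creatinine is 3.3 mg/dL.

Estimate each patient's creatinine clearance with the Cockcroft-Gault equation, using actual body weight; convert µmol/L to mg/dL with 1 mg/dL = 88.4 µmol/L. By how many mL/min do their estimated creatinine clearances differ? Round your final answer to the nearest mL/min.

8 mL/min

Patient 1: SCr = 340 / 88.4 = 3.846 mg/dL
Patient 1: CrCl = (140 − 65) × 48.5 / (72 × 3.846) = 3637.5 / 276.91 ≈ 13.1 mL/min
Patient 2: CrCl = (140 − 65) × 68 / (72 × 3.3) = 5100.0 / 237.60 ≈ 21.5 mL/min
|13.1 − 21.5| = 8.4 mL/min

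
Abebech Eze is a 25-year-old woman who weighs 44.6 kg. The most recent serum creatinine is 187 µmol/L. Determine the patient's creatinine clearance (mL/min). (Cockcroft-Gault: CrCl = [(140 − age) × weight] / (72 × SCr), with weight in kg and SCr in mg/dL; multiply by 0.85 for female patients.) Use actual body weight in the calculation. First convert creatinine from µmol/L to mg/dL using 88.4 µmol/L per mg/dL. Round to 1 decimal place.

SCr = 187 / 88.4 = 2.115 mg/dL
CrCl = (140 − 25) × 44.6 / (72 × 2.115) × 0.85 = 5129.0 / 152.28 × 0.85 ≈ 28.6 mL/min

28.6 mL/min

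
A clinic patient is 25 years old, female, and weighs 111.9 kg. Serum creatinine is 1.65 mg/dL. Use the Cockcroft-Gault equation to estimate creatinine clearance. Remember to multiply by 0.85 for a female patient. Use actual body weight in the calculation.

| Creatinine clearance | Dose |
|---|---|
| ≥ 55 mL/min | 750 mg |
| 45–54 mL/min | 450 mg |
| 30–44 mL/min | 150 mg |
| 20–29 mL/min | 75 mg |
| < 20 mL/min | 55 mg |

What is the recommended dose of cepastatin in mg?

750 mg

CrCl = (140 − 25) × 111.9 / (72 × 1.65) × 0.85 = 12868.5 / 118.80 × 0.85 ≈ 92.1 mL/min
CrCl ≈ 92 mL/min → bracket ≥ 55 mL/min.
Dose for this bracket: 750 mg.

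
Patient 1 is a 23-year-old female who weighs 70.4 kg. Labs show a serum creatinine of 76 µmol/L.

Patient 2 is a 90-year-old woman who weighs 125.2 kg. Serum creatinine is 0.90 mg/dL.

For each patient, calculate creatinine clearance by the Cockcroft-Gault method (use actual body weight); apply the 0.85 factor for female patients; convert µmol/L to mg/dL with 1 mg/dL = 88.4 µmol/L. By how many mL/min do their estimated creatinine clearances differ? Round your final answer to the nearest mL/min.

31 mL/min

Patient 1: SCr = 76 / 88.4 = 0.86 mg/dL
Patient 1: CrCl = (140 − 23) × 70.4 / (72 × 0.86) × 0.85 = 8236.8 / 61.92 × 0.85 ≈ 113.1 mL/min
Patient 2: CrCl = (140 − 90) × 125.2 / (72 × 0.9) × 0.85 = 6260.0 / 64.80 × 0.85 ≈ 82.1 mL/min
|113.1 − 82.1| = 31.0 mL/min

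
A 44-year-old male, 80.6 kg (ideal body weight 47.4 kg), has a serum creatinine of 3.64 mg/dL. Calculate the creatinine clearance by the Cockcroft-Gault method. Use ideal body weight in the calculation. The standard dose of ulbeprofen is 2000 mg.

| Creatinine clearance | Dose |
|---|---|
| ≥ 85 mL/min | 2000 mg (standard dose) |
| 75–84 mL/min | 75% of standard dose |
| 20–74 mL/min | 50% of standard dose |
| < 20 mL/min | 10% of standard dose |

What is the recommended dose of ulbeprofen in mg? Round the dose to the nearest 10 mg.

CrCl = (140 − 44) × 47.4 / (72 × 3.64) = 4550.4 / 262.08 ≈ 17.4 mL/min
CrCl ≈ 17 mL/min → bracket < 20 mL/min.
10% of 2000 mg = 200 mg

200 mg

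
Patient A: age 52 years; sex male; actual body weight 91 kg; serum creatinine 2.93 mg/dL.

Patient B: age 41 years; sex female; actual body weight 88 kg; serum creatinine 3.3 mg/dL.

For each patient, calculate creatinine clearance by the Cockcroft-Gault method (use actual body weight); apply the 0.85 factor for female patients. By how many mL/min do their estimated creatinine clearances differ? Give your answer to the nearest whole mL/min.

Patient A: CrCl = (140 − 52) × 91 / (72 × 2.93) = 8008.0 / 210.96 ≈ 38.0 mL/min
Patient B: CrCl = (140 − 41) × 88 / (72 × 3.3) × 0.85 = 8712.0 / 237.60 × 0.85 ≈ 31.2 mL/min
|38.0 − 31.2| = 6.8 mL/min

7 mL/min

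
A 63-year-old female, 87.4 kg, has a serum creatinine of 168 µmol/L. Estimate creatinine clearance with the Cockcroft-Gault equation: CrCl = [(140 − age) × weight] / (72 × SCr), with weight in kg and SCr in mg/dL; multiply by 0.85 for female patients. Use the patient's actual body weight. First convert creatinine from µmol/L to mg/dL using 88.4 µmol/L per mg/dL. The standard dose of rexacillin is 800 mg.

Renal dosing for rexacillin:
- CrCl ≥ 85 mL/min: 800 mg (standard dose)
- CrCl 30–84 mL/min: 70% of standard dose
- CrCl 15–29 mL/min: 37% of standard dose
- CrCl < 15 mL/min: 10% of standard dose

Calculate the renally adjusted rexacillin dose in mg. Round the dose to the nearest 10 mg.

560 mg

SCr = 168 / 88.4 = 1.9 mg/dL
CrCl = (140 − 63) × 87.4 / (72 × 1.9) × 0.85 = 6729.8 / 136.80 × 0.85 ≈ 41.8 mL/min
CrCl ≈ 42 mL/min → bracket 30–84 mL/min.
70% of 800 mg = 560 mg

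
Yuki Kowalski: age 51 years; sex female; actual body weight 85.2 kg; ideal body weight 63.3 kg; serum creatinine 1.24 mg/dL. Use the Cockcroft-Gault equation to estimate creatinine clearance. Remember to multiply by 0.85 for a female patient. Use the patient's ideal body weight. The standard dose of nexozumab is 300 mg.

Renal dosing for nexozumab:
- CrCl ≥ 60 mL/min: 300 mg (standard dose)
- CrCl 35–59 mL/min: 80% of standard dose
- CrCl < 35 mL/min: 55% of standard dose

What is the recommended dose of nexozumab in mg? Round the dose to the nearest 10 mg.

240 mg

CrCl = (140 − 51) × 63.3 / (72 × 1.24) × 0.85 = 5633.7 / 89.28 × 0.85 ≈ 53.6 mL/min
CrCl ≈ 54 mL/min → bracket 35–59 mL/min.
80% of 300 mg = 240 mg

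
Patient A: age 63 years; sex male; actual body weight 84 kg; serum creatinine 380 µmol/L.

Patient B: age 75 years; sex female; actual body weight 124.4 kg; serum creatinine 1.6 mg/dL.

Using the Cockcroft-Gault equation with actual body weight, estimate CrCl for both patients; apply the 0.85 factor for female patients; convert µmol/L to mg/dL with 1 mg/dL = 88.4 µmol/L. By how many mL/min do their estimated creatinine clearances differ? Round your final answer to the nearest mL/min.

39 mL/min

Patient A: SCr = 380 / 88.4 = 4.299 mg/dL
Patient A: CrCl = (140 − 63) × 84 / (72 × 4.299) = 6468.0 / 309.53 ≈ 20.9 mL/min
Patient B: CrCl = (140 − 75) × 124.4 / (72 × 1.6) × 0.85 = 8086.0 / 115.20 × 0.85 ≈ 59.7 mL/min
|20.9 − 59.7| = 38.8 mL/min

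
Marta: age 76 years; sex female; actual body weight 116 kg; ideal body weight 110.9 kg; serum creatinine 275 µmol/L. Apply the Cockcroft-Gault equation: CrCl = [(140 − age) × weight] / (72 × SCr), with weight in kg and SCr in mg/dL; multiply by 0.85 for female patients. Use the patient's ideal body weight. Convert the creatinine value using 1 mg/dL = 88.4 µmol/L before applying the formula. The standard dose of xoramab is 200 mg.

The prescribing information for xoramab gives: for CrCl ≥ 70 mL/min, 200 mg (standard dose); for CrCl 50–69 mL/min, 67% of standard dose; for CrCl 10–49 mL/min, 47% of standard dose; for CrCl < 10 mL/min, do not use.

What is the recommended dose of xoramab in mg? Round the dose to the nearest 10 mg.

90 mg

SCr = 275 / 88.4 = 3.111 mg/dL
CrCl = (140 − 76) × 110.9 / (72 × 3.111) × 0.85 = 7097.6 / 223.99 × 0.85 ≈ 26.9 mL/min
CrCl ≈ 27 mL/min → bracket 10–49 mL/min.
47% of 200 mg = 94 mg → 90 mg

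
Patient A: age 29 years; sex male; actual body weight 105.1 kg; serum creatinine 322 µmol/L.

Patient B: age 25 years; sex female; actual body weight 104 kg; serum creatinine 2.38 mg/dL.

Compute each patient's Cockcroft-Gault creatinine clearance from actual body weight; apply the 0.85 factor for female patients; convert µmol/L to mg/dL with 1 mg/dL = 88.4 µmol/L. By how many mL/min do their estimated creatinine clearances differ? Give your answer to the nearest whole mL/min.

15 mL/min

Patient A: SCr = 322 / 88.4 = 3.643 mg/dL
Patient A: CrCl = (140 − 29) × 105.1 / (72 × 3.643) = 11666.1 / 262.30 ≈ 44.5 mL/min
Patient B: CrCl = (140 − 25) × 104 / (72 × 2.38) × 0.85 = 11960.0 / 171.36 × 0.85 ≈ 59.3 mL/min
|44.5 − 59.3| = 14.8 mL/min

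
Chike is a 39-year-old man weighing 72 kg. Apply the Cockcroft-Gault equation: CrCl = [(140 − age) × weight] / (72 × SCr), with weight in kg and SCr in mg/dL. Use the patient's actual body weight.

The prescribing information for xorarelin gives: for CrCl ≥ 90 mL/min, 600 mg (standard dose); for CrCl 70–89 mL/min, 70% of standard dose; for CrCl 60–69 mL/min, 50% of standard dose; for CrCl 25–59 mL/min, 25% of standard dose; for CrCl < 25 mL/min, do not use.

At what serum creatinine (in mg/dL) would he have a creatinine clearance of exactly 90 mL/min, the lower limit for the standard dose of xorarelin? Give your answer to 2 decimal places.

1.12 mg/dL

Standard dose requires CrCl ≥ 90 mL/min.
Set (140 − 39) × 72 / (72 × SCr) = 90
SCr = (140 − 39) × 72 / (72 × 90) = 1.122 mg/dL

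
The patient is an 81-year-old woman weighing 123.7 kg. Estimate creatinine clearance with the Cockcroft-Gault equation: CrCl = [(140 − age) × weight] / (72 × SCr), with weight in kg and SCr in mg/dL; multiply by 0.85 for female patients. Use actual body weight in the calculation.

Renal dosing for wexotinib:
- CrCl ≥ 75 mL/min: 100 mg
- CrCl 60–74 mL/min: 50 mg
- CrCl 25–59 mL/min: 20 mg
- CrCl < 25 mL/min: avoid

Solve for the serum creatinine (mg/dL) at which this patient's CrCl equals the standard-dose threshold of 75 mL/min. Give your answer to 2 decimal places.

Standard dose requires CrCl ≥ 75 mL/min.
Set (140 − 81) × 123.7 × 0.85 / (72 × SCr) = 75
SCr = (140 − 81) × 123.7 × 0.85 / (72 × 75) = 1.149 mg/dL

1.15 mg/dL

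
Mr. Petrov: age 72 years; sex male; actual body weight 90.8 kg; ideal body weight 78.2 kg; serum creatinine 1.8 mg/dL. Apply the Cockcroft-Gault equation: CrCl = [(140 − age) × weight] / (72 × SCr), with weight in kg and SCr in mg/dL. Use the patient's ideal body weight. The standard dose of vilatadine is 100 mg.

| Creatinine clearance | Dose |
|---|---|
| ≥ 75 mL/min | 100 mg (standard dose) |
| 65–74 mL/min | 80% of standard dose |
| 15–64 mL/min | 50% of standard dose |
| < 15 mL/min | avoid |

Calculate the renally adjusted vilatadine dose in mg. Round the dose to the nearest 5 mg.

50 mg

CrCl = (140 − 72) × 78.2 / (72 × 1.8) = 5317.6 / 129.60 ≈ 41.0 mL/min
CrCl ≈ 41 mL/min → bracket 15–64 mL/min.
50% of 100 mg = 50 mg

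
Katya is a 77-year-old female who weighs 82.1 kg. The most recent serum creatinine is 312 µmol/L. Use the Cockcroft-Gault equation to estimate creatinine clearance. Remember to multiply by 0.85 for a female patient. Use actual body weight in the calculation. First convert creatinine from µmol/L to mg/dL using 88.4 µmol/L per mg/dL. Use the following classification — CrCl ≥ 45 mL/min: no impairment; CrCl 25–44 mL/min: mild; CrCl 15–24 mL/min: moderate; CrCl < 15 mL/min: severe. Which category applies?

SCr = 312 / 88.4 = 3.529 mg/dL
CrCl = (140 − 77) × 82.1 / (72 × 3.529) × 0.85 = 5172.3 / 254.09 × 0.85 ≈ 17.3 mL/min
17 mL/min falls in the 'moderate' range.

moderate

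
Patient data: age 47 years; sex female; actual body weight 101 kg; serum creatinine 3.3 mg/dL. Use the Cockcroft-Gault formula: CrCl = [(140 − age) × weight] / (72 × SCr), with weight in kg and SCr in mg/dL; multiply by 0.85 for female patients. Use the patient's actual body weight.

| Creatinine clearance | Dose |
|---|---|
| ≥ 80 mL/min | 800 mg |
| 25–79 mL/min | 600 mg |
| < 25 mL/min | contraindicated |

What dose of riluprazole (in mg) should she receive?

CrCl = (140 − 47) × 101 / (72 × 3.3) × 0.85 = 9393.0 / 237.60 × 0.85 ≈ 33.6 mL/min
CrCl ≈ 34 mL/min → bracket 25–79 mL/min.
Dose for this bracket: 600 mg.

600 mg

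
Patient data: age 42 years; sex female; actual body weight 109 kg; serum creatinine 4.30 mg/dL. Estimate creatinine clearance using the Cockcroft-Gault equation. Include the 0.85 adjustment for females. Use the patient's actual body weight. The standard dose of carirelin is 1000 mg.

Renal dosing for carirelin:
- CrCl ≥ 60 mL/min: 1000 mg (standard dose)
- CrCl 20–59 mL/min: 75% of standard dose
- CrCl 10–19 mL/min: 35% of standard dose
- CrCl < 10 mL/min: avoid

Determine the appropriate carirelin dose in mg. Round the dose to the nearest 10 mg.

CrCl = (140 − 42) × 109 / (72 × 4.3) × 0.85 = 10682.0 / 309.60 × 0.85 ≈ 29.3 mL/min
CrCl ≈ 29 mL/min → bracket 20–59 mL/min.
75% of 1000 mg = 750 mg

750 mg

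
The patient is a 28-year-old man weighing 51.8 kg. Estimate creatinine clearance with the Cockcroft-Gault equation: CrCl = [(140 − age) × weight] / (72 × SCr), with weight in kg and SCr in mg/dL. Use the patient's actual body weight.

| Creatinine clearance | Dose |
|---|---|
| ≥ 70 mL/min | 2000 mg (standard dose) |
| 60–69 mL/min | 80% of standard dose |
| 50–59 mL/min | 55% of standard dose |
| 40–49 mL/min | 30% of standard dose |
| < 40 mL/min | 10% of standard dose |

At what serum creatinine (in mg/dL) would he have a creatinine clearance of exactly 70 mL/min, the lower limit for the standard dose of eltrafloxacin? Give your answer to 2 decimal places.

1.15 mg/dL

Standard dose requires CrCl ≥ 70 mL/min.
Set (140 − 28) × 51.8 / (72 × SCr) = 70
SCr = (140 − 28) × 51.8 / (72 × 70) = 1.151 mg/dL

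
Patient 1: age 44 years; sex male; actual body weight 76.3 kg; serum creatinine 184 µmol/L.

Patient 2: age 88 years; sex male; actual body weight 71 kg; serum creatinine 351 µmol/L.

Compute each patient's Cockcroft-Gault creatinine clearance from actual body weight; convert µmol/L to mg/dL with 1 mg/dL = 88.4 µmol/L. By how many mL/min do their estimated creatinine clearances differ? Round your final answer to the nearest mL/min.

Patient 1: SCr = 184 / 88.4 = 2.081 mg/dL
Patient 1: CrCl = (140 − 44) × 76.3 / (72 × 2.081) = 7324.8 / 149.83 ≈ 48.9 mL/min
Patient 2: SCr = 351 / 88.4 = 3.971 mg/dL
Patient 2: CrCl = (140 − 88) × 71 / (72 × 3.971) = 3692.0 / 285.91 ≈ 12.9 mL/min
|48.9 − 12.9| = 36.0 mL/min

36 mL/min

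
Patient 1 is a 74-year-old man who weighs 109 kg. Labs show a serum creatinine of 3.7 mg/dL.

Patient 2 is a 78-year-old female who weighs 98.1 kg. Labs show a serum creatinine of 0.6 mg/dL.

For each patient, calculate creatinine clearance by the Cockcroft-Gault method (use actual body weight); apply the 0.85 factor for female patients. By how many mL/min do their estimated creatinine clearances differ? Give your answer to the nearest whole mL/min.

Patient 1: CrCl = (140 − 74) × 109 / (72 × 3.7) = 7194.0 / 266.40 ≈ 27.0 mL/min
Patient 2: CrCl = (140 − 78) × 98.1 / (72 × 0.6) × 0.85 = 6082.2 / 43.20 × 0.85 ≈ 119.7 mL/min
|27.0 − 119.7| = 92.7 mL/min

93 mL/min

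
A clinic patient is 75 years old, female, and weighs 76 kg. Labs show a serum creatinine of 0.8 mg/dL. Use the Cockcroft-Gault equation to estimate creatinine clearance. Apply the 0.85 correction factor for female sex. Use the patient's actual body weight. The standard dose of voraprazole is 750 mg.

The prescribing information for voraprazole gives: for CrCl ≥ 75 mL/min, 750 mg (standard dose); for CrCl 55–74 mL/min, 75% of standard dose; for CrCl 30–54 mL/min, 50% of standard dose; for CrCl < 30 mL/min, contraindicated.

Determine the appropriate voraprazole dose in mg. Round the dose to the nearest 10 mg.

CrCl = (140 − 75) × 76 / (72 × 0.8) × 0.85 = 4940.0 / 57.60 × 0.85 ≈ 72.9 mL/min
CrCl ≈ 73 mL/min → bracket 55–74 mL/min.
75% of 750 mg = 562.5 mg → 560 mg

560 mg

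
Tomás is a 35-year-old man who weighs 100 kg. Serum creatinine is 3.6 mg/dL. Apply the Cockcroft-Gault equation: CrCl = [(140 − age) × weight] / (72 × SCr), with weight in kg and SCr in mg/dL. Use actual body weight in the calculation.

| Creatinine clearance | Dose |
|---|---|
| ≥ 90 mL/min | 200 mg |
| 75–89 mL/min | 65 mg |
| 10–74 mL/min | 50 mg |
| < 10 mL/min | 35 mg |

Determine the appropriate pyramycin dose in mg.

CrCl = (140 − 35) × 100 / (72 × 3.6) = 10500.0 / 259.20 ≈ 40.5 mL/min
CrCl ≈ 41 mL/min → bracket 10–74 mL/min.
Dose for this bracket: 50 mg.

50 mg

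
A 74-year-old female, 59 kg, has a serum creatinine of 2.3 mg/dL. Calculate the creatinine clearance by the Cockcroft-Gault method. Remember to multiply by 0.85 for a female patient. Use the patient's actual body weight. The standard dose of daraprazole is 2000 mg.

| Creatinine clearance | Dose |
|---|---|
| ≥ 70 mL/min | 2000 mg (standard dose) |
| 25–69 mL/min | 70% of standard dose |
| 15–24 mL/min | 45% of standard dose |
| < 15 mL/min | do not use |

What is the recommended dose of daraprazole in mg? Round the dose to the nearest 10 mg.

900 mg

CrCl = (140 − 74) × 59 / (72 × 2.3) × 0.85 = 3894.0 / 165.60 × 0.85 ≈ 20.0 mL/min
CrCl ≈ 20 mL/min → bracket 15–24 mL/min.
45% of 2000 mg = 900 mg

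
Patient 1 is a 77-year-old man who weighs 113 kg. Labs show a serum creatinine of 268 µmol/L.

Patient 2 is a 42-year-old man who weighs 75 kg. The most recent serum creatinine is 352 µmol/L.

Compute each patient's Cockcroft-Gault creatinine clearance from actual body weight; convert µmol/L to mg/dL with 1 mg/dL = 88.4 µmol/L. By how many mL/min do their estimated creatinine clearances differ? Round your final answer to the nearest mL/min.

Patient 1: SCr = 268 / 88.4 = 3.032 mg/dL
Patient 1: CrCl = (140 − 77) × 113 / (72 × 3.032) = 7119.0 / 218.30 ≈ 32.6 mL/min
Patient 2: SCr = 352 / 88.4 = 3.982 mg/dL
Patient 2: CrCl = (140 − 42) × 75 / (72 × 3.982) = 7350.0 / 286.70 ≈ 25.6 mL/min
|32.6 − 25.6| = 7.0 mL/min

7 mL/min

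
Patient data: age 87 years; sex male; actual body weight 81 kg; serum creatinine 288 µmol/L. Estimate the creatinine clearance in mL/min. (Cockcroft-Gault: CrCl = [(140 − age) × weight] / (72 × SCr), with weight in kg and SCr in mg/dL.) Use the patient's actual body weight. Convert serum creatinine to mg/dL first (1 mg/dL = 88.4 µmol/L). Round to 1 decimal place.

SCr = 288 / 88.4 = 3.258 mg/dL
CrCl = (140 − 87) × 81 / (72 × 3.258) = 4293.0 / 234.58 ≈ 18.3 mL/min

18.3 mL/min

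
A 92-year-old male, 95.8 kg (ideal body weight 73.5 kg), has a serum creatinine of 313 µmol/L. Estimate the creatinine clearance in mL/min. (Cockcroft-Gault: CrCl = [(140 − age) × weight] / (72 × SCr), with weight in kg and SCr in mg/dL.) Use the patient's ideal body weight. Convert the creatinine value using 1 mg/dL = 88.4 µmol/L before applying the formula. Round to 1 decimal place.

13.8 mL/min

SCr = 313 / 88.4 = 3.541 mg/dL
CrCl = (140 − 92) × 73.5 / (72 × 3.541) = 3528.0 / 254.95 ≈ 13.8 mL/min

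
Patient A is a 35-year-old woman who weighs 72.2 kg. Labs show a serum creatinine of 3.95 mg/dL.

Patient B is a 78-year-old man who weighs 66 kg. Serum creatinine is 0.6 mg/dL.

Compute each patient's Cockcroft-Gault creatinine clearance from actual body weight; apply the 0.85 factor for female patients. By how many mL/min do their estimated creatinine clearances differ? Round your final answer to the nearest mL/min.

Patient A: CrCl = (140 − 35) × 72.2 / (72 × 3.95) × 0.85 = 7581.0 / 284.40 × 0.85 ≈ 22.7 mL/min
Patient B: CrCl = (140 − 78) × 66 / (72 × 0.6) = 4092.0 / 43.20 ≈ 94.7 mL/min
|22.7 − 94.7| = 72.0 mL/min

72 mL/min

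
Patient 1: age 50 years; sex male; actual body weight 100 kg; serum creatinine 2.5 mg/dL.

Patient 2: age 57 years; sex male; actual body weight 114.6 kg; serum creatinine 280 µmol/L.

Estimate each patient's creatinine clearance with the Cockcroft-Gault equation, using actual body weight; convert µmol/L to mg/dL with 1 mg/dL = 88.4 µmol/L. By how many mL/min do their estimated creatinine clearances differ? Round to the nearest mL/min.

Patient 1: CrCl = (140 − 50) × 100 / (72 × 2.5) = 9000.0 / 180.00 ≈ 50.0 mL/min
Patient 2: SCr = 280 / 88.4 = 3.167 mg/dL
Patient 2: CrCl = (140 − 57) × 114.6 / (72 × 3.167) = 9511.8 / 228.02 ≈ 41.7 mL/min
|50.0 − 41.7| = 8.3 mL/min

8 mL/min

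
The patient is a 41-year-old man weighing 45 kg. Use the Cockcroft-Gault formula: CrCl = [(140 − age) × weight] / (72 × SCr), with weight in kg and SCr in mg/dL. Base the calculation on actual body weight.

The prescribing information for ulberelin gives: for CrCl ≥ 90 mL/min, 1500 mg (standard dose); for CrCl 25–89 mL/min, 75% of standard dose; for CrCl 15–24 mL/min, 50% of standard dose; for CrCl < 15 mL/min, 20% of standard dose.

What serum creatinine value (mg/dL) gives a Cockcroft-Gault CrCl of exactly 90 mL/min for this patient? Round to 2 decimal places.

0.69 mg/dL

Standard dose requires CrCl ≥ 90 mL/min.
Set (140 − 41) × 45 / (72 × SCr) = 90
SCr = (140 − 41) × 45 / (72 × 90) = 0.688 mg/dL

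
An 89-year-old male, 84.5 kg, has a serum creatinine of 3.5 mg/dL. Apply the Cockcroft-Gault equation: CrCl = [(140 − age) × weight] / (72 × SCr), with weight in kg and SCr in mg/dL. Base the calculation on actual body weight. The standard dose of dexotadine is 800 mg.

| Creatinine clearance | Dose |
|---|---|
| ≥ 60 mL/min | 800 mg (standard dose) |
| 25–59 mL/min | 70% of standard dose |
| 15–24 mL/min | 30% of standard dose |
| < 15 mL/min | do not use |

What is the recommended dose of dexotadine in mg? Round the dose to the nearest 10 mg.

CrCl = (140 − 89) × 84.5 / (72 × 3.5) = 4309.5 / 252.00 ≈ 17.1 mL/min
CrCl ≈ 17 mL/min → bracket 15–24 mL/min.
30% of 800 mg = 240 mg

240 mg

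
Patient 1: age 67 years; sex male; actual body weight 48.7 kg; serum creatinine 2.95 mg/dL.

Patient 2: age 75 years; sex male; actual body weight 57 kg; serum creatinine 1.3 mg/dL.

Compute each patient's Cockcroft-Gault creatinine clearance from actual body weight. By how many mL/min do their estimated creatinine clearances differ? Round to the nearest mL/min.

Patient 1: CrCl = (140 − 67) × 48.7 / (72 × 2.95) = 3555.1 / 212.40 ≈ 16.7 mL/min
Patient 2: CrCl = (140 − 75) × 57 / (72 × 1.3) = 3705.0 / 93.60 ≈ 39.6 mL/min
|16.7 − 39.6| = 22.9 mL/min

23 mL/min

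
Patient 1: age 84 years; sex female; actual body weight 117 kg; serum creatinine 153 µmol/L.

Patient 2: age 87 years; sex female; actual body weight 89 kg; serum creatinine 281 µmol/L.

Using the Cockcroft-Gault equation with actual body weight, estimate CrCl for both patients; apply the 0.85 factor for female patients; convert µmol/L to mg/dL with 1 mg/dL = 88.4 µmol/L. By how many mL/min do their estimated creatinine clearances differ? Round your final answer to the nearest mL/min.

27 mL/min

Patient 1: SCr = 153 / 88.4 = 1.731 mg/dL
Patient 1: CrCl = (140 − 84) × 117 / (72 × 1.731) × 0.85 = 6552.0 / 124.63 × 0.85 ≈ 44.7 mL/min
Patient 2: SCr = 281 / 88.4 = 3.179 mg/dL
Patient 2: CrCl = (140 − 87) × 89 / (72 × 3.179) × 0.85 = 4717.0 / 228.89 × 0.85 ≈ 17.5 mL/min
|44.7 − 17.5| = 27.2 mL/min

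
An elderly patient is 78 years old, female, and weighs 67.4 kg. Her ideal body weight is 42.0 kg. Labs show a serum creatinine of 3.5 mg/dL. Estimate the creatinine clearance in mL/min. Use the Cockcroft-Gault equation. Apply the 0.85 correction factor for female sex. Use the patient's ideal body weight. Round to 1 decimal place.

8.8 mL/min

CrCl = (140 − 78) × 42 / (72 × 3.5) × 0.85 = 2604.0 / 252.00 × 0.85 ≈ 8.8 mL/min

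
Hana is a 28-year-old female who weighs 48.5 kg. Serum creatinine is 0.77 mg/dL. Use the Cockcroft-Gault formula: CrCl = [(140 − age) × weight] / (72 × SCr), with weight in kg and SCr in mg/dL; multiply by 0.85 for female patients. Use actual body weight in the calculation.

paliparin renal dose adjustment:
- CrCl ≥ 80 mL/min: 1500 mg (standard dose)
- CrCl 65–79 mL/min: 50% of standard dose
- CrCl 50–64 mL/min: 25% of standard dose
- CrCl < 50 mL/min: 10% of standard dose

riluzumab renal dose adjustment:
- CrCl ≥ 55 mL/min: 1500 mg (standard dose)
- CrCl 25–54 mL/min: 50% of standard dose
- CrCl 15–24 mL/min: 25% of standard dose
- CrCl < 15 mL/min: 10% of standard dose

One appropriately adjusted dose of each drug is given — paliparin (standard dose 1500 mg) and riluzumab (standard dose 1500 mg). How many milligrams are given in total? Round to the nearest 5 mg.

CrCl = (140 − 28) × 48.5 / (72 × 0.77) × 0.85 = 5432.0 / 55.44 × 0.85 ≈ 83.3 mL/min
CrCl ≈ 83 mL/min.
paliparin: ≥ 80 mL/min → 100% of 1500 mg = 1500 mg.
riluzumab: ≥ 55 mL/min → 100% of 1500 mg = 1500 mg.
Total = 1500 + 1500 = 3000 mg.

3000 mg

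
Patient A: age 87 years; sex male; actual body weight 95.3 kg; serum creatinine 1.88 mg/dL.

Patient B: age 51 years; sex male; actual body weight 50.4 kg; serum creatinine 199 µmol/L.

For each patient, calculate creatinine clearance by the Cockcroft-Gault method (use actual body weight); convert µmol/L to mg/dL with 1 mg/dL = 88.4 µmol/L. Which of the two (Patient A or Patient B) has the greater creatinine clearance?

Patient A

Patient A: CrCl = (140 − 87) × 95.3 / (72 × 1.88) = 5050.9 / 135.36 ≈ 37.3 mL/min
Patient B: SCr = 199 / 88.4 = 2.251 mg/dL
Patient B: CrCl = (140 − 51) × 50.4 / (72 × 2.251) = 4485.6 / 162.07 ≈ 27.7 mL/min
37.3 vs 27.7 mL/min → Patient A is higher.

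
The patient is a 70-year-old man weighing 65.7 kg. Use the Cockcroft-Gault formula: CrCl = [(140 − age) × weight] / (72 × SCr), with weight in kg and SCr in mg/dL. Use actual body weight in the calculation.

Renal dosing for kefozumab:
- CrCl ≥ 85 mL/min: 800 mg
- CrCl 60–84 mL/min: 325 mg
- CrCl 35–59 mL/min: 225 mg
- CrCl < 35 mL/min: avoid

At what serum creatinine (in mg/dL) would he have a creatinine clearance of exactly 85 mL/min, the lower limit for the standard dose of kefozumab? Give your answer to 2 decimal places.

0.75 mg/dL

Standard dose requires CrCl ≥ 85 mL/min.
Set (140 − 70) × 65.7 / (72 × SCr) = 85
SCr = (140 − 70) × 65.7 / (72 × 85) = 0.751 mg/dL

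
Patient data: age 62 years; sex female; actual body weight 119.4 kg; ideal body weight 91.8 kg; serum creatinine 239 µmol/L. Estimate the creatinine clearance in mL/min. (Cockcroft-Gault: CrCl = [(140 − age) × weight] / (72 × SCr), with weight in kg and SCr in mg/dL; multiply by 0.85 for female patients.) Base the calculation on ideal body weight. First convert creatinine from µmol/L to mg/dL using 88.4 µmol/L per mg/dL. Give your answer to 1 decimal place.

SCr = 239 / 88.4 = 2.704 mg/dL
CrCl = (140 − 62) × 91.8 / (72 × 2.704) × 0.85 = 7160.4 / 194.69 × 0.85 ≈ 31.3 mL/min

31.3 mL/min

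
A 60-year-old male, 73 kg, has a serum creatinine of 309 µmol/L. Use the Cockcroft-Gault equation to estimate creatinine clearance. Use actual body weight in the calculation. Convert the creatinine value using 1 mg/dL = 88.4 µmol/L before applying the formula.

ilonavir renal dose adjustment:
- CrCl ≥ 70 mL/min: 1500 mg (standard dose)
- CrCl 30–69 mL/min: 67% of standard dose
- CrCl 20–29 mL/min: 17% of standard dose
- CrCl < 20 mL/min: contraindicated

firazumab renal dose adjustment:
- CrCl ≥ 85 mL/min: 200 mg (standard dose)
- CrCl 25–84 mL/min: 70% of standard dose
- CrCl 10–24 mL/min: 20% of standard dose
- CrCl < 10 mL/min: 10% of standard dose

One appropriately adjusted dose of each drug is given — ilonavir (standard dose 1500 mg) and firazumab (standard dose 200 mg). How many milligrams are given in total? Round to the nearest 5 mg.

SCr = 309 / 88.4 = 3.495 mg/dL
CrCl = (140 − 60) × 73 / (72 × 3.495) = 5840.0 / 251.64 ≈ 23.2 mL/min
CrCl ≈ 23 mL/min.
ilonavir: 20–29 mL/min → 17% of 1500 mg = 255 mg.
firazumab: 10–24 mL/min → 20% of 200 mg = 40 mg.
Total = 255 + 40 = 295 mg.

295 mg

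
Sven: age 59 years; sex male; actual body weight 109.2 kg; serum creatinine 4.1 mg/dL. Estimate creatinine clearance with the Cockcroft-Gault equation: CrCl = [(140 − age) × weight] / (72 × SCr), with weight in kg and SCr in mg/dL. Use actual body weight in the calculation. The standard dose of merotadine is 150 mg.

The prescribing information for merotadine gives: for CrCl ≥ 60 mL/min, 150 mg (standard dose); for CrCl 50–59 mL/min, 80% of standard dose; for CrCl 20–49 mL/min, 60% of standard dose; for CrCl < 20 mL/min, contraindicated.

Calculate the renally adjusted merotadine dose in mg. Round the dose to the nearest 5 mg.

CrCl = (140 − 59) × 109.2 / (72 × 4.1) = 8845.2 / 295.20 ≈ 30.0 mL/min
CrCl ≈ 30 mL/min → bracket 20–49 mL/min.
60% of 150 mg = 90 mg

90 mg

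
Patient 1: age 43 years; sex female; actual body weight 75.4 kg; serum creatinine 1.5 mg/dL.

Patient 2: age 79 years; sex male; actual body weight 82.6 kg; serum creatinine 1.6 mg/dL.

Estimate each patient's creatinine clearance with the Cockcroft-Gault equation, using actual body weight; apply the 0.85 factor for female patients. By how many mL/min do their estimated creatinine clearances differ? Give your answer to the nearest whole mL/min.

Patient 1: CrCl = (140 − 43) × 75.4 / (72 × 1.5) × 0.85 = 7313.8 / 108.00 × 0.85 ≈ 57.6 mL/min
Patient 2: CrCl = (140 − 79) × 82.6 / (72 × 1.6) = 5038.6 / 115.20 ≈ 43.7 mL/min
|57.6 − 43.7| = 13.9 mL/min

14 mL/min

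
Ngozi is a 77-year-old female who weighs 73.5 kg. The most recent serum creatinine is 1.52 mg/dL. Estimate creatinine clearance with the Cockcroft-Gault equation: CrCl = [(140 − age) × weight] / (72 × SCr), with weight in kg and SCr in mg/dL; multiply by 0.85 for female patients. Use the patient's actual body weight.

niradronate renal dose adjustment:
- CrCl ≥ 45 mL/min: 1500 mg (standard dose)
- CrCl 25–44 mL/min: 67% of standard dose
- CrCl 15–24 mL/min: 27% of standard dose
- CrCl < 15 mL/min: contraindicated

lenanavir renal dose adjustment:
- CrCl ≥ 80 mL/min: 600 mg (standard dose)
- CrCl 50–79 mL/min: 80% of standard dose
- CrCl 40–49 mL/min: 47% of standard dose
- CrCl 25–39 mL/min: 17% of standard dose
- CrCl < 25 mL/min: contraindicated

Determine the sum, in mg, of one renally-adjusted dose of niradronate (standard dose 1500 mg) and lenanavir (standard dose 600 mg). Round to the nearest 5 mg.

CrCl = (140 − 77) × 73.5 / (72 × 1.52) × 0.85 = 4630.5 / 109.44 × 0.85 ≈ 36.0 mL/min
CrCl ≈ 36 mL/min.
niradronate: 25–44 mL/min → 67% of 1500 mg = 1005 mg.
lenanavir: 25–39 mL/min → 17% of 600 mg = 102 mg.
Total = 1005 + 102 = 1107 mg.

1105 mg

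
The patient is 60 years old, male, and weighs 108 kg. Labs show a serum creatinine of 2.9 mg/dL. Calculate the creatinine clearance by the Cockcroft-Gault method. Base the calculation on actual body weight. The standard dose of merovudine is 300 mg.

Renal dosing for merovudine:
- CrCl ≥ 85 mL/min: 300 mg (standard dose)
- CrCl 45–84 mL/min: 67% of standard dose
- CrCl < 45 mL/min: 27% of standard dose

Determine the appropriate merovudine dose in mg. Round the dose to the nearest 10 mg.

80 mg

CrCl = (140 − 60) × 108 / (72 × 2.9) = 8640.0 / 208.80 ≈ 41.4 mL/min
CrCl ≈ 41 mL/min → bracket < 45 mL/min.
27% of 300 mg = 81 mg → 80 mg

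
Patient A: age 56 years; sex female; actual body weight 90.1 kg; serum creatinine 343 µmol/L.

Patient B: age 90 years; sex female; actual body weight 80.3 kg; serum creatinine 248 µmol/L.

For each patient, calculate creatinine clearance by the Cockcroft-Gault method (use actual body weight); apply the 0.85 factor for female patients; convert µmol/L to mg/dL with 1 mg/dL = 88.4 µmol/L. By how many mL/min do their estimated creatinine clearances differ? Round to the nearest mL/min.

6 mL/min

Patient A: SCr = 343 / 88.4 = 3.88 mg/dL
Patient A: CrCl = (140 − 56) × 90.1 / (72 × 3.88) × 0.85 = 7568.4 / 279.36 × 0.85 ≈ 23.0 mL/min
Patient B: SCr = 248 / 88.4 = 2.805 mg/dL
Patient B: CrCl = (140 − 90) × 80.3 / (72 × 2.805) × 0.85 = 4015.0 / 201.96 × 0.85 ≈ 16.9 mL/min
|23.0 − 16.9| = 6.1 mL/min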